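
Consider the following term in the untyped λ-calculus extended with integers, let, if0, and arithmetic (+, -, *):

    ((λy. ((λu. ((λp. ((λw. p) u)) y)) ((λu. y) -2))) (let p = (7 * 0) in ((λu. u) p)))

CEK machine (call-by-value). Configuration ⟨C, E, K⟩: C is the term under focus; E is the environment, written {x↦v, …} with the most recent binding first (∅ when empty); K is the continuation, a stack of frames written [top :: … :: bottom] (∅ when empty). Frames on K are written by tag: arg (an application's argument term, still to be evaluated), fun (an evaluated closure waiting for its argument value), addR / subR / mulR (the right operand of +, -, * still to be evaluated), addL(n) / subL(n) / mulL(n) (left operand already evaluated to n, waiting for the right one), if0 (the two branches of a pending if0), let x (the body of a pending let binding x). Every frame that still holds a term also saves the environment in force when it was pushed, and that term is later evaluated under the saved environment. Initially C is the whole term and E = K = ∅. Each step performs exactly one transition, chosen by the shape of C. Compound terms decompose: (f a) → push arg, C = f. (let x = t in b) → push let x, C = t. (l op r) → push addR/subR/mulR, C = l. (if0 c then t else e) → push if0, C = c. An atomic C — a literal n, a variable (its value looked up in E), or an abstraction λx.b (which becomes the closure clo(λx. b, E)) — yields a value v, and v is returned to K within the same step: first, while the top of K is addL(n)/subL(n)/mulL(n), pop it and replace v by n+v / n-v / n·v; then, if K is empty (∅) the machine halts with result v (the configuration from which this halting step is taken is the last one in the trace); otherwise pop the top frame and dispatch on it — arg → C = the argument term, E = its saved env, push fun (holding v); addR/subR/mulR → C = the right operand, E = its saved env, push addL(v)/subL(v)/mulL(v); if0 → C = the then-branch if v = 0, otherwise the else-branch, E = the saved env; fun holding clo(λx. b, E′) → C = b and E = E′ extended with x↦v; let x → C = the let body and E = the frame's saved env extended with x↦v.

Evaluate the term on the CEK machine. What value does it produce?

[0] <C=((λy. ((λu. ((λp. ((λw. p) u)) y)) ((λu. y) -2))) (let p = (7 * 0) in ((λu. u) p))), E=∅, K=∅>
[1] <C=(λy. ((λu. ((λp. ((λw. p) u)) y)) ((λu. y) -2))), E=∅, K=[arg]>
[2] <C=(let p = (7 * 0) in ((λu. u) p)), E=∅, K=[fun]>
[3] <C=(7 * 0), E=∅, K=[let p :: fun]>
[4] <C=7, E=∅, K=[mulR :: let p :: fun]>
[5] <C=0, E=∅, K=[mulL(7) :: let p :: fun]>
[6] <C=((λu. u) p), E={p↦0}, K=[fun]>
[7] <C=(λu. u), E={p↦0}, K=[arg :: fun]>
[8] <C=p, E={p↦0}, K=[fun :: fun]>
[9] <C=u, E={u↦0, p↦0}, K=[fun]>
[10] <C=((λu. ((λp. ((λw. p) u)) y)) ((λu. y) -2)), E={y↦0}, K=∅>
[11] <C=(λu. ((λp. ((λw. p) u)) y)), E={y↦0}, K=[arg]>
[12] <C=((λu. y) -2), E={y↦0}, K=[fun]>
[13] <C=(λu. y), E={y↦0}, K=[arg :: fun]>
[14] <C=-2, E={y↦0}, K=[fun :: fun]>
[15] <C=y, E={u↦-2, y↦0}, K=[fun]>
[16] <C=((λp. ((λw. p) u)) y), E={u↦0, y↦0}, K=∅>
[17] <C=(λp. ((λw. p) u)), E={u↦0, y↦0}, K=[arg]>
[18] <C=y, E={u↦0, y↦0}, K=[fun]>
[19] <C=((λw. p) u), E={p↦0, u↦0, y↦0}, K=∅>
[20] <C=(λw. p), E={p↦0, u↦0, y↦0}, K=[arg]>
[21] <C=u, E={p↦0, u↦0, y↦0}, K=[fun]>
[22] <C=p, E={w↦0, p↦0, u↦0, y↦0}, K=∅>
→ final value 0

Answer: 0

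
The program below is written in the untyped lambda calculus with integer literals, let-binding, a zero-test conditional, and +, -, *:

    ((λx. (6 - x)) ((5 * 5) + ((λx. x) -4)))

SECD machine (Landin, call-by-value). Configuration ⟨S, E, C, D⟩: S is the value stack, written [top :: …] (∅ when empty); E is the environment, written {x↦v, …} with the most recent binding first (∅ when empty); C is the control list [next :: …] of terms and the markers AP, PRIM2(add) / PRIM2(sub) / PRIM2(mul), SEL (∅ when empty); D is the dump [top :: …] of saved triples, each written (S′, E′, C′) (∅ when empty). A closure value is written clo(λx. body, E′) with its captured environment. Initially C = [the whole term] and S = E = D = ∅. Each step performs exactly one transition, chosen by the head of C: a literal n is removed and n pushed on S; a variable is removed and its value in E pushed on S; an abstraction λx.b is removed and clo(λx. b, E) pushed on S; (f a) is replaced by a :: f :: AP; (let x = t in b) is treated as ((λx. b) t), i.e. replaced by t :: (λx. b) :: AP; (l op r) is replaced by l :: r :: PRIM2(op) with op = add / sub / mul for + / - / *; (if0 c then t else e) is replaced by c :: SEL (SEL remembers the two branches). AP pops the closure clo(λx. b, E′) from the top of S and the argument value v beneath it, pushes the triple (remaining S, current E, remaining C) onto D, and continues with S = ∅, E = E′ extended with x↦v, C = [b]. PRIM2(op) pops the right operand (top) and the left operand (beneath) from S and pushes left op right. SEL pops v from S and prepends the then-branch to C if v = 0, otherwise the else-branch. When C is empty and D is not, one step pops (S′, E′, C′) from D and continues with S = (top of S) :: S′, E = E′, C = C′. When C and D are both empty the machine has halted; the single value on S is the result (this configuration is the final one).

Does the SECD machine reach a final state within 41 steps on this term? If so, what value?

[0] <S=∅, E=∅, C=[((λx. (6 - x)) ((5 * 5) + ((λx. x) -4)))], D=∅>
[1] <S=∅, E=∅, C=[((5 * 5) + ((λx. x) -4)) :: (λx. (6 - x)) :: AP], D=∅>
[2] <S=∅, E=∅, C=[(5 * 5) :: ((λx. x) -4) :: PRIM2(add) :: (λx. (6 - x)) :: AP], D=∅>
[3] <S=∅, E=∅, C=[5 :: 5 :: PRIM2(mul) :: ((λx. x) -4) :: PRIM2(add) :: (λx. (6 - x)) :: AP], D=∅>
[4] <S=[5], E=∅, C=[5 :: PRIM2(mul) :: ((λx. x) -4) :: PRIM2(add) :: (λx. (6 - x)) :: AP], D=∅>
[5] <S=[5 :: 5], E=∅, C=[PRIM2(mul) :: ((λx. x) -4) :: PRIM2(add) :: (λx. (6 - x)) :: AP], D=∅>
[6] <S=[25], E=∅, C=[((λx. x) -4) :: PRIM2(add) :: (λx. (6 - x)) :: AP], D=∅>
[7] <S=[25], E=∅, C=[-4 :: (λx. x) :: AP :: PRIM2(add) :: (λx. (6 - x)) :: AP], D=∅>
[8] <S=[-4 :: 25], E=∅, C=[(λx. x) :: AP :: PRIM2(add) :: (λx. (6 - x)) :: AP], D=∅>
[9] <S=[clo(λx. x, ∅) :: -4 :: 25], E=∅, C=[AP :: PRIM2(add) :: (λx. (6 - x)) :: AP], D=∅>
[10] <S=∅, E={x↦-4}, C=[x], D=[([25], ∅, [PRIM2(add) :: (λx. (6 - x)) :: AP])]>
[11] <S=[-4], E={x↦-4}, C=∅, D=[([25], ∅, [PRIM2(add) :: (λx. (6 - x)) :: AP])]>
[12] <S=[-4 :: 25], E=∅, C=[PRIM2(add) :: (λx. (6 - x)) :: AP], D=∅>
[13] <S=[21], E=∅, C=[(λx. (6 - x)) :: AP], D=∅>
[14] <S=[clo(λx. (6 - x), ∅) :: 21], E=∅, C=[AP], D=∅>
[15] <S=∅, E={x↦21}, C=[(6 - x)], D=[(∅, ∅, ∅)]>
[16] <S=∅, E={x↦21}, C=[6 :: x :: PRIM2(sub)], D=[(∅, ∅, ∅)]>
[17] <S=[6], E={x↦21}, C=[x :: PRIM2(sub)], D=[(∅, ∅, ∅)]>
[18] <S=[21 :: 6], E={x↦21}, C=[PRIM2(sub)], D=[(∅, ∅, ∅)]>
[19] <S=[-15], E={x↦21}, C=∅, D=[(∅, ∅, ∅)]>
[20] <S=[-15], E=∅, C=∅, D=∅>
→ final value -15

Answer: -15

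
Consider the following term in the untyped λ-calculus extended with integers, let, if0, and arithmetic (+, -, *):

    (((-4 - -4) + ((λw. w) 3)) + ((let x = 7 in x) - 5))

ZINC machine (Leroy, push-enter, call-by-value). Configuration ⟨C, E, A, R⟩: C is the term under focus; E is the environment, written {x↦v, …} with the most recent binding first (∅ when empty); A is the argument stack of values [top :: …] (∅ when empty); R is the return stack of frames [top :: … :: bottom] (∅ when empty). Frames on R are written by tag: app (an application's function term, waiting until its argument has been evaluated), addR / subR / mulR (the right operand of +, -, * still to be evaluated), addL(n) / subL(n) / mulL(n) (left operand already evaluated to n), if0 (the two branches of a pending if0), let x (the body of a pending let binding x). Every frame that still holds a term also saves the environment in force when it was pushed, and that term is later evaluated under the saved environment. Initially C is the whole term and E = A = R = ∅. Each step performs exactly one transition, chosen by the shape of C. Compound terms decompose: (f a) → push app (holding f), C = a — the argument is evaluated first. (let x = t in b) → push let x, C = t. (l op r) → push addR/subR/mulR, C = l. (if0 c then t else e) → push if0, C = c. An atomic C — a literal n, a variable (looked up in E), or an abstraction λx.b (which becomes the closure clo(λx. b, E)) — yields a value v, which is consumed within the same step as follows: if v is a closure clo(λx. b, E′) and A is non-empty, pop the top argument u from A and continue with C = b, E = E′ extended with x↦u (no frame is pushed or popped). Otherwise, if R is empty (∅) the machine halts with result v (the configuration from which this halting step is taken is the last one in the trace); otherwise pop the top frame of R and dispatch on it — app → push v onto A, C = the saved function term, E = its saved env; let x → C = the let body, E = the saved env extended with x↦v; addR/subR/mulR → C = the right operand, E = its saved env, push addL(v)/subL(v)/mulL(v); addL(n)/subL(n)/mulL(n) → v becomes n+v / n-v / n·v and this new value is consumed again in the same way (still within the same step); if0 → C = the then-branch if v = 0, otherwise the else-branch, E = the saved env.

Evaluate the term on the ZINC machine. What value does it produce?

Answer: 5

Derivation:
t=0: <C=(((-4 - -4) + ((λw. w) 3)) + ((let x = 7 in x) - 5)), E=∅, A=∅, R=∅>
t=1: <C=((-4 - -4) + ((λw. w) 3)), E=∅, A=∅, R=[addR]>
t=2: <C=(-4 - -4), E=∅, A=∅, R=[addR :: addR]>
t=3: <C=-4, E=∅, A=∅, R=[subR :: addR :: addR]>
t=4: <C=-4, E=∅, A=∅, R=[subL(-4) :: addR :: addR]>
t=5: <C=((λw. w) 3), E=∅, A=∅, R=[addL(0) :: addR]>
t=6: <C=3, E=∅, A=∅, R=[app :: addL(0) :: addR]>
t=7: <C=(λw. w), E=∅, A=[3], R=[addL(0) :: addR]>
t=8: <C=w, E={w↦3}, A=∅, R=[addL(0) :: addR]>
t=9: <C=((let x = 7 in x) - 5), E=∅, A=∅, R=[addL(3)]>
t=10: <C=(let x = 7 in x), E=∅, A=∅, R=[subR :: addL(3)]>
t=11: <C=7, E=∅, A=∅, R=[let x :: subR :: addL(3)]>
t=12: <C=x, E={x↦7}, A=∅, R=[subR :: addL(3)]>
t=13: <C=5, E=∅, A=∅, R=[subL(7) :: addL(3)]>
→ final value 5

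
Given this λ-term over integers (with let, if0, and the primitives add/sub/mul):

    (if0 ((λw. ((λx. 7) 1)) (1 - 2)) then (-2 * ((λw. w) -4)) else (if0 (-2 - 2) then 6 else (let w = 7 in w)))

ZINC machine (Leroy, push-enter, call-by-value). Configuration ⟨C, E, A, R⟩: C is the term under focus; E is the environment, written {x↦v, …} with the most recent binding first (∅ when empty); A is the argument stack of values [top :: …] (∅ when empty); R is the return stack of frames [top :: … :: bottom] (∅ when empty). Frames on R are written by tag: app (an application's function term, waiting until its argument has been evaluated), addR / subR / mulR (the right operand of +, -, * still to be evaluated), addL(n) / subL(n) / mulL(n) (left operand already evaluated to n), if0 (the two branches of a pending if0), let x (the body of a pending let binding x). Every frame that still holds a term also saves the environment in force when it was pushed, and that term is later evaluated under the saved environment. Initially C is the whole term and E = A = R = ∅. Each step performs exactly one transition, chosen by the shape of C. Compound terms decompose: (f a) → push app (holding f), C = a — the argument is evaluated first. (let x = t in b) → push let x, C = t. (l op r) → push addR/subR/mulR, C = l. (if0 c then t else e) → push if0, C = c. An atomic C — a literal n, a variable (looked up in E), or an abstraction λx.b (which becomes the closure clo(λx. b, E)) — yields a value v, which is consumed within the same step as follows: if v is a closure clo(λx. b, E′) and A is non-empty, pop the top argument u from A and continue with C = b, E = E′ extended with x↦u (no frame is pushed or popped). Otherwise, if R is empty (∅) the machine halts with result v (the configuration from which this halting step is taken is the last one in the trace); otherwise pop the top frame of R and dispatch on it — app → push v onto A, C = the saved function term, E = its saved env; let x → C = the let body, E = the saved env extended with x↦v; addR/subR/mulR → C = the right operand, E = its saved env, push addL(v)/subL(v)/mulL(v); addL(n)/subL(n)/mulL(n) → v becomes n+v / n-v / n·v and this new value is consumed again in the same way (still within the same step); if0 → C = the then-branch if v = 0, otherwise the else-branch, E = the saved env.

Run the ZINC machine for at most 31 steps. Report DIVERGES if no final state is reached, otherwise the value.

step 0: [C=(if0 ((λw. ((λx. 7) 1)) (1 - 2)) then (-2 * ((λw. w) -4)) else (if0 (-2 - 2) then 6 else (let w = 7 in w))) | E=∅ | A=∅ | R=∅]
step 1: [C=((λw. ((λx. 7) 1)) (1 - 2)) | E=∅ | A=∅ | R=[if0]]
step 2: [C=(1 - 2) | E=∅ | A=∅ | R=[app :: if0]]
step 3: [C=1 | E=∅ | A=∅ | R=[subR :: app :: if0]]
step 4: [C=2 | E=∅ | A=∅ | R=[subL(1) :: app :: if0]]
step 5: [C=(λw. ((λx. 7) 1)) | E=∅ | A=[-1] | R=[if0]]
step 6: [C=((λx. 7) 1) | E={w↦-1} | A=∅ | R=[if0]]
step 7: [C=1 | E={w↦-1} | A=∅ | R=[app :: if0]]
step 8: [C=(λx. 7) | E={w↦-1} | A=[1] | R=[if0]]
step 9: [C=7 | E={x↦1, w↦-1} | A=∅ | R=[if0]]
step 10: [C=(if0 (-2 - 2) then 6 else (let w = 7 in w)) | E=∅ | A=∅ | R=∅]
step 11: [C=(-2 - 2) | E=∅ | A=∅ | R=[if0]]
step 12: [C=-2 | E=∅ | A=∅ | R=[subR :: if0]]
step 13: [C=2 | E=∅ | A=∅ | R=[subL(-2) :: if0]]
step 14: [C=(let w = 7 in w) | E=∅ | A=∅ | R=∅]
step 15: [C=7 | E=∅ | A=∅ | R=[let w]]
step 16: [C=w | E={w↦7} | A=∅ | R=∅]
→ final value 7

Answer: 7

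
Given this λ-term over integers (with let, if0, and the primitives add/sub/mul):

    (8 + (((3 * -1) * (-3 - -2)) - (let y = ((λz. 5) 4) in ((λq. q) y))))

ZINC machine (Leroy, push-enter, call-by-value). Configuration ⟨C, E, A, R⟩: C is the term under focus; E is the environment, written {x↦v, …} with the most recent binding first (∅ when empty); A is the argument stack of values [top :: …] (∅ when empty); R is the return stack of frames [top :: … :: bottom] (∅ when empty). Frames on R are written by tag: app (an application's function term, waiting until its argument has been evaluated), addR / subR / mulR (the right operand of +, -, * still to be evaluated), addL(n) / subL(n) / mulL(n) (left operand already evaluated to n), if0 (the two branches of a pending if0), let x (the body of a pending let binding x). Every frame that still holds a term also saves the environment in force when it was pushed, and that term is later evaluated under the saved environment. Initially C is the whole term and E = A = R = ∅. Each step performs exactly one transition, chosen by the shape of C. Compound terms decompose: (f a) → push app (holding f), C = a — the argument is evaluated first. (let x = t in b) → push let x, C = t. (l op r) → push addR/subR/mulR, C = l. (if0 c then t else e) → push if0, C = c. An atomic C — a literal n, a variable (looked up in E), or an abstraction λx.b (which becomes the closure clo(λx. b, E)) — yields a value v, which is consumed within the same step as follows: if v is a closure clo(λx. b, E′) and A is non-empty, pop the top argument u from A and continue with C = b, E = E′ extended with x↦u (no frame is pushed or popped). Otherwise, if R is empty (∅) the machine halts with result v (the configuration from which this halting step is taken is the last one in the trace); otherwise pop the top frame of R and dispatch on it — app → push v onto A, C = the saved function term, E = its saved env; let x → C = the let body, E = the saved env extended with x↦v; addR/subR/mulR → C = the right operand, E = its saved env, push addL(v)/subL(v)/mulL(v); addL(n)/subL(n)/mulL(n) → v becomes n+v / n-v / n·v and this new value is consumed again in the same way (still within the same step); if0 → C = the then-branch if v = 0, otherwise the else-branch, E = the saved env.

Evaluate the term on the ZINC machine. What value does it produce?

Answer: 6

Execution trace:
[0] [C=(8 + (((3 * -1) * (-3 - -2)) - (let y = ((λz. 5) 4) in ((λq. q) y)))) | E=∅ | A=∅ | R=∅]
[1] [C=8 | E=∅ | A=∅ | R=[addR]]
[2] [C=(((3 * -1) * (-3 - -2)) - (let y = ((λz. 5) 4) in ((λq. q) y))) | E=∅ | A=∅ | R=[addL(8)]]
[3] [C=((3 * -1) * (-3 - -2)) | E=∅ | A=∅ | R=[subR :: addL(8)]]
[4] [C=(3 * -1) | E=∅ | A=∅ | R=[mulR :: subR :: addL(8)]]
[5] [C=3 | E=∅ | A=∅ | R=[mulR :: mulR :: subR :: addL(8)]]
[6] [C=-1 | E=∅ | A=∅ | R=[mulL(3) :: mulR :: subR :: addL(8)]]
[7] [C=(-3 - -2) | E=∅ | A=∅ | R=[mulL(-3) :: subR :: addL(8)]]
[8] [C=-3 | E=∅ | A=∅ | R=[subR :: mulL(-3) :: subR :: addL(8)]]
[9] [C=-2 | E=∅ | A=∅ | R=[subL(-3) :: mulL(-3) :: subR :: addL(8)]]
[10] [C=(let y = ((λz. 5) 4) in ((λq. q) y)) | E=∅ | A=∅ | R=[subL(3) :: addL(8)]]
[11] [C=((λz. 5) 4) | E=∅ | A=∅ | R=[let y :: subL(3) :: addL(8)]]
[12] [C=4 | E=∅ | A=∅ | R=[app :: let y :: subL(3) :: addL(8)]]
[13] [C=(λz. 5) | E=∅ | A=[4] | R=[let y :: subL(3) :: addL(8)]]
[14] [C=5 | E={z↦4} | A=∅ | R=[let y :: subL(3) :: addL(8)]]
[15] [C=((λq. q) y) | E={y↦5} | A=∅ | R=[subL(3) :: addL(8)]]
[16] [C=y | E={y↦5} | A=∅ | R=[app :: subL(3) :: addL(8)]]
[17] [C=(λq. q) | E={y↦5} | A=[5] | R=[subL(3) :: addL(8)]]
[18] [C=q | E={q↦5, y↦5} | A=∅ | R=[subL(3) :: addL(8)]]
→ final value 6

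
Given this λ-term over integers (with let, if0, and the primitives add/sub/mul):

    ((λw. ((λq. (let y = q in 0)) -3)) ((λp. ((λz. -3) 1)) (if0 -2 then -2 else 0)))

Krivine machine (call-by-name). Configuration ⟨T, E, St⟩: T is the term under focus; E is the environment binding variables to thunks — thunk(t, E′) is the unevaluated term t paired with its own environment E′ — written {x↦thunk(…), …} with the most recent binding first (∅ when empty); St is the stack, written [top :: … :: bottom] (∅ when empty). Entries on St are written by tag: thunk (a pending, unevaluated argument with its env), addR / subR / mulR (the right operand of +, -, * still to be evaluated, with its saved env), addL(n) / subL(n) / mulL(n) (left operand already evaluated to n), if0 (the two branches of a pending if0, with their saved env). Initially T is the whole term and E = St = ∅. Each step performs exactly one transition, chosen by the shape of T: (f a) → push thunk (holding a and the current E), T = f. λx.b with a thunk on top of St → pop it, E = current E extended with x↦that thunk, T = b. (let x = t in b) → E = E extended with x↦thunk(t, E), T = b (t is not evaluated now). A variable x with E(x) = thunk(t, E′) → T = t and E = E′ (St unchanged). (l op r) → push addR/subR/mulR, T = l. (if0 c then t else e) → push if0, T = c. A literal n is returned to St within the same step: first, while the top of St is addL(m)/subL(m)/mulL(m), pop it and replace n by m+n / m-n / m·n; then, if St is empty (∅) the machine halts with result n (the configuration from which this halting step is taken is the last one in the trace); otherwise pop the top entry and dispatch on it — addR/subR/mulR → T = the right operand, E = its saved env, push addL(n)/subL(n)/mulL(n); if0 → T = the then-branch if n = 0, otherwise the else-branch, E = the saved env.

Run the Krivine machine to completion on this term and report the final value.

t=0: ⟨T=((λw. ((λq. (let y = q in 0)) -3)) ((λp. ((λz. -3) 1)) (if0 -2 then -2 else 0))); E=∅; St=∅⟩
t=1: ⟨T=(λw. ((λq. (let y = q in 0)) -3)); E=∅; St=[thunk]⟩
t=2: ⟨T=((λq. (let y = q in 0)) -3); E={w↦thunk(((λp. ((λz. -3) 1)) (if0 -2 then -2 else 0)), ∅)}; St=∅⟩
t=3: ⟨T=(λq. (let y = q in 0)); E={w↦thunk(((λp. ((λz. -3) 1)) (if0 -2 then -2 else 0)), ∅)}; St=[thunk]⟩
t=4: ⟨T=(let y = q in 0); E={q↦thunk(-3, {w↦thunk(((λp. ((λz. -3) 1)) (if0 -2 then -2 else 0)), ∅)}), w↦thunk(((λp. ((λz. -3) 1)) (if0 -2 then -2 else 0)), ∅)}; St=∅⟩
t=5: ⟨T=0; E={y↦thunk(q, {q↦thunk(-3, {w↦thunk(((λp. ((λz. -3) 1)) (if0 -2 then -2 else 0)), ∅)}), w↦thunk(((λp. ((λz. -3) 1)) (if0 -2 then -2 else 0)), ∅)}), q↦thunk(-3, {w↦thunk(((λp. ((λz. -3) 1)) (if0 -2 then -2 else 0)), ∅)}), w↦thunk(((λp. ((λz. -3) 1)) (if0 -2 then -2 else 0)), ∅)}; St=∅⟩
→ final value 0

Answer: 0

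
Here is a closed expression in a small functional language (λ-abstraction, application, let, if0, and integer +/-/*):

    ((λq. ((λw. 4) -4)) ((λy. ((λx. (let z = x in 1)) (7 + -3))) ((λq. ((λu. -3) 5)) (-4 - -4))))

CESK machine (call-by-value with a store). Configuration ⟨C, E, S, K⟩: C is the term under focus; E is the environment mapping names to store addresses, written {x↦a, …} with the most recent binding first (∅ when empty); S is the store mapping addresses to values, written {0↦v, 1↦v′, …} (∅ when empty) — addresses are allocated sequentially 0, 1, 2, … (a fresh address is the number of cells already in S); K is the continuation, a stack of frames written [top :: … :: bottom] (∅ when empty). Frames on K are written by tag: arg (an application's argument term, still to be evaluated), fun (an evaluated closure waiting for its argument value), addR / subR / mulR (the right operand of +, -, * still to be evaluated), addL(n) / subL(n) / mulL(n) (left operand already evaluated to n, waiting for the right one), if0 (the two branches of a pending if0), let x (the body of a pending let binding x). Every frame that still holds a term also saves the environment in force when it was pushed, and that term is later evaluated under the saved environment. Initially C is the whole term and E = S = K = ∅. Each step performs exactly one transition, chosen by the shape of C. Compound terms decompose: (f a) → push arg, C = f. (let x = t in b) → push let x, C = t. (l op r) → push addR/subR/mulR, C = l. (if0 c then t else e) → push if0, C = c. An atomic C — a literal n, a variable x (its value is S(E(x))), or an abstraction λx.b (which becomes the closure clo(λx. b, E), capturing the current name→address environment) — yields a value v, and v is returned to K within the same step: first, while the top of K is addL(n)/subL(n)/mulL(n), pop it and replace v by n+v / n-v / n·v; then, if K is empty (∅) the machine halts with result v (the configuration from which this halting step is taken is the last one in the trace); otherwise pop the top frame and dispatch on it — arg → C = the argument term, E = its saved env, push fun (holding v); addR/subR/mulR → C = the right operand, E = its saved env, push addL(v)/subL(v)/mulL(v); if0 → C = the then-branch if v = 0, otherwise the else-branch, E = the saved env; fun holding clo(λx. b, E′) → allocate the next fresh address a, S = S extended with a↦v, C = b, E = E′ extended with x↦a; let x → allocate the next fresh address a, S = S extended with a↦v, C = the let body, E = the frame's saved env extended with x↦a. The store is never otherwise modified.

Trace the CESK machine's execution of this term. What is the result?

t=0: [C=((λq. ((λw. 4) -4)) ((λy. ((λx. (let z = x in 1)) (7 + -3))) ((λq. ((λu. -3) 5)) (-4 - -4)))) | E=∅ | S=∅ | K=∅]
t=1: [C=(λq. ((λw. 4) -4)) | E=∅ | S=∅ | K=[arg]]
t=2: [C=((λy. ((λx. (let z = x in 1)) (7 + -3))) ((λq. ((λu. -3) 5)) (-4 - -4))) | E=∅ | S=∅ | K=[fun]]
t=3: [C=(λy. ((λx. (let z = x in 1)) (7 + -3))) | E=∅ | S=∅ | K=[arg :: fun]]
t=4: [C=((λq. ((λu. -3) 5)) (-4 - -4)) | E=∅ | S=∅ | K=[fun :: fun]]
t=5: [C=(λq. ((λu. -3) 5)) | E=∅ | S=∅ | K=[arg :: fun :: fun]]
t=6: [C=(-4 - -4) | E=∅ | S=∅ | K=[fun :: fun :: fun]]
t=7: [C=-4 | E=∅ | S=∅ | K=[subR :: fun :: fun :: fun]]
t=8: [C=-4 | E=∅ | S=∅ | K=[subL(-4) :: fun :: fun :: fun]]
t=9: [C=((λu. -3) 5) | E={q↦0} | S={0↦0} | K=[fun :: fun]]
t=10: [C=(λu. -3) | E={q↦0} | S={0↦0} | K=[arg :: fun :: fun]]
t=11: [C=5 | E={q↦0} | S={0↦0} | K=[fun :: fun :: fun]]
t=12: [C=-3 | E={u↦1, q↦0} | S={0↦0, 1↦5} | K=[fun :: fun]]
t=13: [C=((λx. (let z = x in 1)) (7 + -3)) | E={y↦2} | S={0↦0, 1↦5, 2↦-3} | K=[fun]]
t=14: [C=(λx. (let z = x in 1)) | E={y↦2} | S={0↦0, 1↦5, 2↦-3} | K=[arg :: fun]]
t=15: [C=(7 + -3) | E={y↦2} | S={0↦0, 1↦5, 2↦-3} | K=[fun :: fun]]
t=16: [C=7 | E={y↦2} | S={0↦0, 1↦5, 2↦-3} | K=[addR :: fun :: fun]]
t=17: [C=-3 | E={y↦2} | S={0↦0, 1↦5, 2↦-3} | K=[addL(7) :: fun :: fun]]
t=18: [C=(let z = x in 1) | E={x↦3, y↦2} | S={0↦0, 1↦5, 2↦-3, 3↦4} | K=[fun]]
t=19: [C=x | E={x↦3, y↦2} | S={0↦0, 1↦5, 2↦-3, 3↦4} | K=[let z :: fun]]
t=20: [C=1 | E={z↦4, x↦3, y↦2} | S={0↦0, 1↦5, 2↦-3, 3↦4, 4↦4} | K=[fun]]
t=21: [C=((λw. 4) -4) | E={q↦5} | S={0↦0, 1↦5, 2↦-3, 3↦4, 4↦4, 5↦1} | K=∅]
t=22: [C=(λw. 4) | E={q↦5} | S={0↦0, 1↦5, 2↦-3, 3↦4, 4↦4, 5↦1} | K=[arg]]
t=23: [C=-4 | E={q↦5} | S={0↦0, 1↦5, 2↦-3, 3↦4, 4↦4, 5↦1} | K=[fun]]
t=24: [C=4 | E={w↦6, q↦5} | S={0↦0, 1↦5, 2↦-3, 3↦4, 4↦4, 5↦1, 6↦-4} | K=∅]
→ final value 4

Answer: 4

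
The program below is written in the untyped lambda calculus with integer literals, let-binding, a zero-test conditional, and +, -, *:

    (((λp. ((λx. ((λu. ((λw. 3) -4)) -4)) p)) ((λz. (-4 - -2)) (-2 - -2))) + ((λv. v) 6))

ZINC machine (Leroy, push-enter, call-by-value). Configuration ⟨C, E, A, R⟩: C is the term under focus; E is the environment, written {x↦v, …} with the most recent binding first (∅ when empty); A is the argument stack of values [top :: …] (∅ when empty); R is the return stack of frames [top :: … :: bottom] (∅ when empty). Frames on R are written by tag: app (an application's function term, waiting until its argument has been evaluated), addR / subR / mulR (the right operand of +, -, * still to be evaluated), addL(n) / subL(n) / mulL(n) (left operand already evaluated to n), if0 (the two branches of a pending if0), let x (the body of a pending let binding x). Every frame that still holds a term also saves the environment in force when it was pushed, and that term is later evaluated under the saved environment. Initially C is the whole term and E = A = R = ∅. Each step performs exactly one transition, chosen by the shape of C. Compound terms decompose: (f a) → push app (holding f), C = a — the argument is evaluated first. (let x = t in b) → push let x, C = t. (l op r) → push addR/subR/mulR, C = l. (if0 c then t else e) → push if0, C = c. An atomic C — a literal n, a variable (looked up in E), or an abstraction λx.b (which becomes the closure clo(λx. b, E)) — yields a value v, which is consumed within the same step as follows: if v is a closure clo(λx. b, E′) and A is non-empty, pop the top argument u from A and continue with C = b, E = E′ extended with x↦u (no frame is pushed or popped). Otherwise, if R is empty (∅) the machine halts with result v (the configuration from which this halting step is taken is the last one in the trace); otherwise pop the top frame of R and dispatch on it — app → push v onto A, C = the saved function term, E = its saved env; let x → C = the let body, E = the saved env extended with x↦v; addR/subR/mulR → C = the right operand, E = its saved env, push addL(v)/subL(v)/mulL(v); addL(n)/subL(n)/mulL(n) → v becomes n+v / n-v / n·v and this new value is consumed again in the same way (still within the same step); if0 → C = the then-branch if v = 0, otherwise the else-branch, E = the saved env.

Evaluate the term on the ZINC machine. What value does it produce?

Answer: 9

Derivation:
t=0: <C=(((λp. ((λx. ((λu. ((λw. 3) -4)) -4)) p)) ((λz. (-4 - -2)) (-2 - -2))) + ((λv. v) 6)), E=∅, A=∅, R=∅>
t=1: <C=((λp. ((λx. ((λu. ((λw. 3) -4)) -4)) p)) ((λz. (-4 - -2)) (-2 - -2))), E=∅, A=∅, R=[addR]>
t=2: <C=((λz. (-4 - -2)) (-2 - -2)), E=∅, A=∅, R=[app :: addR]>
t=3: <C=(-2 - -2), E=∅, A=∅, R=[app :: app :: addR]>
t=4: <C=-2, E=∅, A=∅, R=[subR :: app :: app :: addR]>
t=5: <C=-2, E=∅, A=∅, R=[subL(-2) :: app :: app :: addR]>
t=6: <C=(λz. (-4 - -2)), E=∅, A=[0], R=[app :: addR]>
t=7: <C=(-4 - -2), E={z↦0}, A=∅, R=[app :: addR]>
t=8: <C=-4, E={z↦0}, A=∅, R=[subR :: app :: addR]>
t=9: <C=-2, E={z↦0}, A=∅, R=[subL(-4) :: app :: addR]>
t=10: <C=(λp. ((λx. ((λu. ((λw. 3) -4)) -4)) p)), E=∅, A=[-2], R=[addR]>
t=11: <C=((λx. ((λu. ((λw. 3) -4)) -4)) p), E={p↦-2}, A=∅, R=[addR]>
t=12: <C=p, E={p↦-2}, A=∅, R=[app :: addR]>
t=13: <C=(λx. ((λu. ((λw. 3) -4)) -4)), E={p↦-2}, A=[-2], R=[addR]>
t=14: <C=((λu. ((λw. 3) -4)) -4), E={x↦-2, p↦-2}, A=∅, R=[addR]>
t=15: <C=-4, E={x↦-2, p↦-2}, A=∅, R=[app :: addR]>
t=16: <C=(λu. ((λw. 3) -4)), E={x↦-2, p↦-2}, A=[-4], R=[addR]>
t=17: <C=((λw. 3) -4), E={u↦-4, x↦-2, p↦-2}, A=∅, R=[addR]>
t=18: <C=-4, E={u↦-4, x↦-2, p↦-2}, A=∅, R=[app :: addR]>
t=19: <C=(λw. 3), E={u↦-4, x↦-2, p↦-2}, A=[-4], R=[addR]>
t=20: <C=3, E={w↦-4, u↦-4, x↦-2, p↦-2}, A=∅, R=[addR]>
t=21: <C=((λv. v) 6), E=∅, A=∅, R=[addL(3)]>
t=22: <C=6, E=∅, A=∅, R=[app :: addL(3)]>
t=23: <C=(λv. v), E=∅, A=[6], R=[addL(3)]>
t=24: <C=v, E={v↦6}, A=∅, R=[addL(3)]>
→ final value 9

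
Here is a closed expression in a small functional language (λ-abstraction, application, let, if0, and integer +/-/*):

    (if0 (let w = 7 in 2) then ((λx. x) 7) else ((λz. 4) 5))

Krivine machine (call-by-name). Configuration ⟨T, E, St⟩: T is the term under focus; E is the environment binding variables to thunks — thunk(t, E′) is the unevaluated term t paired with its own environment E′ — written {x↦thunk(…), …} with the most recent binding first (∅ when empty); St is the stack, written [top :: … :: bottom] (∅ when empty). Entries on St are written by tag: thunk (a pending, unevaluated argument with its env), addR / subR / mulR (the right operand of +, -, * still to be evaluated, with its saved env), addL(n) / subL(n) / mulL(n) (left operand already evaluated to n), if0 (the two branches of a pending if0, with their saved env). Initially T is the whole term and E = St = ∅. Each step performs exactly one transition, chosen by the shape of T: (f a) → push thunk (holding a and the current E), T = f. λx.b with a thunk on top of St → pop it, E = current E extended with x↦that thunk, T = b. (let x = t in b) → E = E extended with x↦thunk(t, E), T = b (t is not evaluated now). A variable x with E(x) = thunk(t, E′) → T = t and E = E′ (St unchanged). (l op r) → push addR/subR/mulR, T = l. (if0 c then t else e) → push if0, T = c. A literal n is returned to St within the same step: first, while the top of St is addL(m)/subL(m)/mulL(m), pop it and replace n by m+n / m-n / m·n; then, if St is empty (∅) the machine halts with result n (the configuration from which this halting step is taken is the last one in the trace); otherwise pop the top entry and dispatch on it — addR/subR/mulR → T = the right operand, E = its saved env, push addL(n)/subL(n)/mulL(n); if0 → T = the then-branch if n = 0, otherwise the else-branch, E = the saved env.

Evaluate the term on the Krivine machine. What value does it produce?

Answer: 4

Execution trace:
step 0: ⟨T=(if0 (let w = 7 in 2) then ((λx. x) 7) else ((λz. 4) 5)); E=∅; St=∅⟩
step 1: ⟨T=(let w = 7 in 2); E=∅; St=[if0]⟩
step 2: ⟨T=2; E={w↦thunk(7, ∅)}; St=[if0]⟩
step 3: ⟨T=((λz. 4) 5); E=∅; St=∅⟩
step 4: ⟨T=(λz. 4); E=∅; St=[thunk]⟩
step 5: ⟨T=4; E={z↦thunk(5, ∅)}; St=∅⟩
→ final value 4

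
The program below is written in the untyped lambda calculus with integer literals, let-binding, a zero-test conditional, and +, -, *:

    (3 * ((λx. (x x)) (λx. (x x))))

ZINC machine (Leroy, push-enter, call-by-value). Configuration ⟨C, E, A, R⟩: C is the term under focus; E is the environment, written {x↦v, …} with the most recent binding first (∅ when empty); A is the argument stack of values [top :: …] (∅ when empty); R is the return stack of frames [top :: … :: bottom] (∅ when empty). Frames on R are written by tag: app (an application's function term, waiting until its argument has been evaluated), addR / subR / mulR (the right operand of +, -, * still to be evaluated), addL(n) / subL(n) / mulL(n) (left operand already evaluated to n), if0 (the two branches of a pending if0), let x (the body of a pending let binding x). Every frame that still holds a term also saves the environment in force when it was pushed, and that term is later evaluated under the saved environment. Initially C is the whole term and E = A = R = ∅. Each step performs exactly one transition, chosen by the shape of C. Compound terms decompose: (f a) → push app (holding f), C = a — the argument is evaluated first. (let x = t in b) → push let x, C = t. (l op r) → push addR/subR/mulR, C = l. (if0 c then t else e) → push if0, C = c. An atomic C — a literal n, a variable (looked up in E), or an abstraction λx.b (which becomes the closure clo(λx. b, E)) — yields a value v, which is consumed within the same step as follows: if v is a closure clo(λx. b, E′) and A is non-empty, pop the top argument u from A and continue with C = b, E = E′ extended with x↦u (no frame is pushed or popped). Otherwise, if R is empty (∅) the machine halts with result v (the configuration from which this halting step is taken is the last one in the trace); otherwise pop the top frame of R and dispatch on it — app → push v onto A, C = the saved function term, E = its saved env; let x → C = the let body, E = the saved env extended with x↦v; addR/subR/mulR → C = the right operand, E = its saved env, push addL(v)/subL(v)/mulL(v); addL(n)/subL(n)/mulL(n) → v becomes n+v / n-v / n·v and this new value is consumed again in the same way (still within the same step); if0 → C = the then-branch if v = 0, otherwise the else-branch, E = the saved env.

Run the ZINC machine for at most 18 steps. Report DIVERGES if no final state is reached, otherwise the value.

Answer: DIVERGES (no final state within 18 steps)

Execution trace:
0. [C=(3 * ((λx. (x x)) (λx. (x x)))) | E=∅ | A=∅ | R=∅]
1. [C=3 | E=∅ | A=∅ | R=[mulR]]
2. [C=((λx. (x x)) (λx. (x x))) | E=∅ | A=∅ | R=[mulL(3)]]
3. [C=(λx. (x x)) | E=∅ | A=∅ | R=[app :: mulL(3)]]
4. [C=(λx. (x x)) | E=∅ | A=[clo(λx. (x x), ∅)] | R=[mulL(3)]]
5. [C=(x x) | E={x↦clo(λx. (x x), ∅)} | A=∅ | R=[mulL(3)]]
6. [C=x | E={x↦clo(λx. (x x), ∅)} | A=∅ | R=[app :: mulL(3)]]
7. [C=x | E={x↦clo(λx. (x x), ∅)} | A=[clo(λx. (x x), ∅)] | R=[mulL(3)]]
… configuration repeats with period 3 (steps 5–7 recur indefinitely) …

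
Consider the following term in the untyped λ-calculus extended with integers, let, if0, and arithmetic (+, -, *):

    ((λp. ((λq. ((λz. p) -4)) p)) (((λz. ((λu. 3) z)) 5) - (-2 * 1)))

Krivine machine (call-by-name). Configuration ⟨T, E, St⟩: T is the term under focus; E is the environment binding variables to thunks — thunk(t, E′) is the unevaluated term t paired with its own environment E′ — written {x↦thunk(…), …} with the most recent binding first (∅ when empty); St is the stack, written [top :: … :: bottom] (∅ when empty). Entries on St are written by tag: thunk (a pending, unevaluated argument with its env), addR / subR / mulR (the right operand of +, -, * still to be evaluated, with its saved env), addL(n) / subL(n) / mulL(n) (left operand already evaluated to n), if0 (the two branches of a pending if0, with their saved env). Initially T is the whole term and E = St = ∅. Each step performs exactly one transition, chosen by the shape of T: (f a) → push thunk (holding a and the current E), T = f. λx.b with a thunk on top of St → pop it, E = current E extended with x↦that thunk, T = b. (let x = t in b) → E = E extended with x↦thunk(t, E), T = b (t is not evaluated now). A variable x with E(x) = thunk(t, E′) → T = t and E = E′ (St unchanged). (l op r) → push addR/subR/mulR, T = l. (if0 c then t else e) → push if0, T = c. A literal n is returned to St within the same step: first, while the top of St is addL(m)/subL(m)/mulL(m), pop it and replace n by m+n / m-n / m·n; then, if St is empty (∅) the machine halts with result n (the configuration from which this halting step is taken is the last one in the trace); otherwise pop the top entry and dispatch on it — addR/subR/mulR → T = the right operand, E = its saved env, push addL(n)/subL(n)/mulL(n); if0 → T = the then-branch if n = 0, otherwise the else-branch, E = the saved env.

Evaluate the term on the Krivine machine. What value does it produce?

t=0: <T=((λp. ((λq. ((λz. p) -4)) p)) (((λz. ((λu. 3) z)) 5) - (-2 * 1))), E=∅, St=∅>
t=1: <T=(λp. ((λq. ((λz. p) -4)) p)), E=∅, St=[thunk]>
t=2: <T=((λq. ((λz. p) -4)) p), E={p↦thunk((((λz. ((λu. 3) z)) 5) - (-2 * 1)), ∅)}, St=∅>
t=3: <T=(λq. ((λz. p) -4)), E={p↦thunk((((λz. ((λu. 3) z)) 5) - (-2 * 1)), ∅)}, St=[thunk]>
t=4: <T=((λz. p) -4), E={q↦thunk(p, {p↦thunk((((λz. ((λu. 3) z)) 5) - (-2 * 1)), ∅)}), p↦thunk((((λz. ((λu. 3) z)) 5) - (-2 * 1)), ∅)}, St=∅>
t=5: <T=(λz. p), E={q↦thunk(p, {p↦thunk((((λz. ((λu. 3) z)) 5) - (-2 * 1)), ∅)}), p↦thunk((((λz. ((λu. 3) z)) 5) - (-2 * 1)), ∅)}, St=[thunk]>
t=6: <T=p, E={z↦thunk(-4, {q↦thunk(p, {p↦thunk((((λz. ((λu. 3) z)) 5) - (-2 * 1)), ∅)}), p↦thunk((((λz. ((λu. 3) z)) 5) - (-2 * 1)), ∅)}), q↦thunk(p, {p↦thunk((((λz. ((λu. 3) z)) 5) - (-2 * 1)), ∅)}), p↦thunk((((λz. ((λu. 3) z)) 5) - (-2 * 1)), ∅)}, St=∅>
t=7: <T=(((λz. ((λu. 3) z)) 5) - (-2 * 1)), E=∅, St=∅>
t=8: <T=((λz. ((λu. 3) z)) 5), E=∅, St=[subR]>
t=9: <T=(λz. ((λu. 3) z)), E=∅, St=[thunk :: subR]>
t=10: <T=((λu. 3) z), E={z↦thunk(5, ∅)}, St=[subR]>
t=11: <T=(λu. 3), E={z↦thunk(5, ∅)}, St=[thunk :: subR]>
t=12: <T=3, E={u↦thunk(z, {z↦thunk(5, ∅)}), z↦thunk(5, ∅)}, St=[subR]>
t=13: <T=(-2 * 1), E=∅, St=[subL(3)]>
t=14: <T=-2, E=∅, St=[mulR :: subL(3)]>
t=15: <T=1, E=∅, St=[mulL(-2) :: subL(3)]>
→ final value 5

Answer: 5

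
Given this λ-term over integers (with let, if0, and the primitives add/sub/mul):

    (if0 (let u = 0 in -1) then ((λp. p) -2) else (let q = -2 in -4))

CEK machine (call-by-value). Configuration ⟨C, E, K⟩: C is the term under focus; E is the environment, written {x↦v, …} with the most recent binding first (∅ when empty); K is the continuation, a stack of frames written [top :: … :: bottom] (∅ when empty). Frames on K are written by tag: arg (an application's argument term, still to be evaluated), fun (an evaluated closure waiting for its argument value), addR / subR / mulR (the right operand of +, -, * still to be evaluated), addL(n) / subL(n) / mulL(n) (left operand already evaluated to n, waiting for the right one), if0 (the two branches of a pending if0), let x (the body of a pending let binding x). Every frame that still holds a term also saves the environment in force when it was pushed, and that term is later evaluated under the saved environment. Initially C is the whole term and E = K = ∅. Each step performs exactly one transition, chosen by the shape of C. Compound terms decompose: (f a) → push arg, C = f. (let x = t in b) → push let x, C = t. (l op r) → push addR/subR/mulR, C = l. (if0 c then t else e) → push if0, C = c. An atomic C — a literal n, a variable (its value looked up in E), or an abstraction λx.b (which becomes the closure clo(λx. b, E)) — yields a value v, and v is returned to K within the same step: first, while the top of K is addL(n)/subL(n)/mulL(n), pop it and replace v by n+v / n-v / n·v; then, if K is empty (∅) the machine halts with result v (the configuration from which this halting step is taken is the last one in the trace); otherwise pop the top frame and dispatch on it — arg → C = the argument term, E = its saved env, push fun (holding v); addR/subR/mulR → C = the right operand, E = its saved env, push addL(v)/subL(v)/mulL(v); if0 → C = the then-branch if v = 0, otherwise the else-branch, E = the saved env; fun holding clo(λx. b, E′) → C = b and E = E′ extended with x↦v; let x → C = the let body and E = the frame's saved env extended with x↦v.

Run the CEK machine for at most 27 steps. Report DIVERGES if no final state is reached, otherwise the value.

0. ⟨C=(if0 (let u = 0 in -1) then ((λp. p) -2) else (let q = -2 in -4)); E=∅; K=∅⟩
1. ⟨C=(let u = 0 in -1); E=∅; K=[if0]⟩
2. ⟨C=0; E=∅; K=[let u :: if0]⟩
3. ⟨C=-1; E={u↦0}; K=[if0]⟩
4. ⟨C=(let q = -2 in -4); E=∅; K=∅⟩
5. ⟨C=-2; E=∅; K=[let q]⟩
6. ⟨C=-4; E={q↦-2}; K=∅⟩
→ final value -4

Answer: -4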